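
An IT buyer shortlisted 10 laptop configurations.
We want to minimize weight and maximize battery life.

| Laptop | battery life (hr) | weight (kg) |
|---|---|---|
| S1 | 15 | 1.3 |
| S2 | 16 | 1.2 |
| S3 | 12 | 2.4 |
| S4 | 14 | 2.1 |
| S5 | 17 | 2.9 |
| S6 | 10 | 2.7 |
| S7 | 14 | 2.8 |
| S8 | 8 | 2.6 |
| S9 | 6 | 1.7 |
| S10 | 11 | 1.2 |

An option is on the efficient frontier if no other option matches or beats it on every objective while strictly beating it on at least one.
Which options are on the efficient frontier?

S2, S5

S1: dominated by S2 (battery life 16≥15, weight 1.2≤1.3).
S2: not dominated.
S3: dominated by S1 (battery life 15≥12, weight 1.3≤2.4).
S4: dominated by S1 (battery life 15≥14, weight 1.3≤2.1).
S5: not dominated (best battery life).
S6: dominated by S1 (battery life 15≥10, weight 1.3≤2.7).
S7: dominated by S1 (battery life 15≥14, weight 1.3≤2.8).
S8: dominated by S1 (battery life 15≥8, weight 1.3≤2.6).
S9: dominated by S1 (battery life 15≥6, weight 1.3≤1.7).
S10: dominated by S2 (battery life 16≥11, weight 1.2≤1.2).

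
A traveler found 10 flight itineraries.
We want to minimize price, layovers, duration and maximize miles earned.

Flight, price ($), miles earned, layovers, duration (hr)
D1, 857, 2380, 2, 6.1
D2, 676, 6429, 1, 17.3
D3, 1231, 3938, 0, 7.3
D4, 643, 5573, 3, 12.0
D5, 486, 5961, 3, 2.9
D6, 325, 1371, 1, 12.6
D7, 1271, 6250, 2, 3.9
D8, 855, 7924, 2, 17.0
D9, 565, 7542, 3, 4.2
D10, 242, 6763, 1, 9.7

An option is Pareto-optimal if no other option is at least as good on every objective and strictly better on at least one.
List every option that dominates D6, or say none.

D10

D10: price 242≤325, miles earned 6763≥1371, layovers 1≤1, duration 9.7≤12.6 — dominates D6.
Others (D1, D2, D3, D4, D5, D7, D8, D9) are each worse than D6 on at least one objective.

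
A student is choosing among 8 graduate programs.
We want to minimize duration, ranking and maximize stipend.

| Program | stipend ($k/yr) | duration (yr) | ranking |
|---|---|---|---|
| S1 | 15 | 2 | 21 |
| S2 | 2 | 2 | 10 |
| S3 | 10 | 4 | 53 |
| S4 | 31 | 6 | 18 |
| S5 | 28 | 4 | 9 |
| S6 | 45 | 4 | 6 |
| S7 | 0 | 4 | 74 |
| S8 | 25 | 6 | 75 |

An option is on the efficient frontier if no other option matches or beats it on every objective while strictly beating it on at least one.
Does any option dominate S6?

No

S1: worse on stipend (15 vs 45).
S2: worse on stipend (2 vs 45).
S3: worse on stipend (10 vs 45).
S4: worse on stipend (31 vs 45).
S5: worse on stipend (28 vs 45).
S7: worse on stipend (0 vs 45).
S8: worse on stipend (25 vs 45).
No option is at least as good as S6 on every objective and strictly better on one.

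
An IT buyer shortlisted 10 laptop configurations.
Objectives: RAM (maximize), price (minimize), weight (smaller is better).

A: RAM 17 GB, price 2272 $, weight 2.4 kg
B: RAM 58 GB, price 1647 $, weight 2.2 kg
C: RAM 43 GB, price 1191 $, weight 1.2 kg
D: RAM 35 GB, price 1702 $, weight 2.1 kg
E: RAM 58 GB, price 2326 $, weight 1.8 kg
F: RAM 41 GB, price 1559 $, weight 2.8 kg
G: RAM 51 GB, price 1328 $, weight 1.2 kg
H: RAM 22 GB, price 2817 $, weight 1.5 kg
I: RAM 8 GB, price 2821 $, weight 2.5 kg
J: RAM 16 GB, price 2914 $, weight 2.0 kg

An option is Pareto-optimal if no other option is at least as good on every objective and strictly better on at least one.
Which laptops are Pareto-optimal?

A: dominated by B (RAM 58≥17, price 1647≤2272, weight 2.2≤2.4).
B: not dominated.
C: not dominated (best price).
D: dominated by C (RAM 43≥35, price 1191≤1702, weight 1.2≤2.1).
E: not dominated.
F: dominated by C (RAM 43≥41, price 1191≤1559, weight 1.2≤2.8).
G: not dominated.
H: dominated by C (RAM 43≥22, price 1191≤2817, weight 1.2≤1.5).
I: dominated by A (RAM 17≥8, price 2272≤2821, weight 2.4≤2.5).
J: dominated by C (RAM 43≥16, price 1191≤2914, weight 1.2≤2.0).

B, C, E, G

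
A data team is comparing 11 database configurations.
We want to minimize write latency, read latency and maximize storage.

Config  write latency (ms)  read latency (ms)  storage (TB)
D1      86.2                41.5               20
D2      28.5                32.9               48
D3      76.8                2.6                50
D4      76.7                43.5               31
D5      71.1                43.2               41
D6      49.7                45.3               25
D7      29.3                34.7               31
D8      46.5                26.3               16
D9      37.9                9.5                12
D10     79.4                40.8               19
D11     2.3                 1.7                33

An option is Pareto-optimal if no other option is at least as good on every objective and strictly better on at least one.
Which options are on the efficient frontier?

D2, D3, D11

D1: dominated by D2 (write latency 28.5≤86.2, read latency 32.9≤41.5, storage 48≥20).
D2: not dominated.
D3: not dominated (best storage).
D4: dominated by D2 (write latency 28.5≤76.7, read latency 32.9≤43.5, storage 48≥31).
D5: dominated by D2 (write latency 28.5≤71.1, read latency 32.9≤43.2, storage 48≥41).
D6: dominated by D2 (write latency 28.5≤49.7, read latency 32.9≤45.3, storage 48≥25).
D7: dominated by D2 (write latency 28.5≤29.3, read latency 32.9≤34.7, storage 48≥31).
D8: dominated by D11 (write latency 2.3≤46.5, read latency 1.7≤26.3, storage 33≥16).
D9: dominated by D11 (write latency 2.3≤37.9, read latency 1.7≤9.5, storage 33≥12).
D10: dominated by D2 (write latency 28.5≤79.4, read latency 32.9≤40.8, storage 48≥19).
D11: not dominated (best write latency).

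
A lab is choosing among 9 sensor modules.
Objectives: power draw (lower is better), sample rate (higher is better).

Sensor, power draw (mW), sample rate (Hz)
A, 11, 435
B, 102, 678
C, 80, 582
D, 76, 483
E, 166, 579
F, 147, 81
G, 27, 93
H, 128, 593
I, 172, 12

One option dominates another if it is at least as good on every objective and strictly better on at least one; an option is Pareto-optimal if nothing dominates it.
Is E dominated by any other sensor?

B vs E: power draw 102≤166, sample rate 678≥579 — B is at least as good on every objective and strictly better on at least one, so B dominates E.

Yes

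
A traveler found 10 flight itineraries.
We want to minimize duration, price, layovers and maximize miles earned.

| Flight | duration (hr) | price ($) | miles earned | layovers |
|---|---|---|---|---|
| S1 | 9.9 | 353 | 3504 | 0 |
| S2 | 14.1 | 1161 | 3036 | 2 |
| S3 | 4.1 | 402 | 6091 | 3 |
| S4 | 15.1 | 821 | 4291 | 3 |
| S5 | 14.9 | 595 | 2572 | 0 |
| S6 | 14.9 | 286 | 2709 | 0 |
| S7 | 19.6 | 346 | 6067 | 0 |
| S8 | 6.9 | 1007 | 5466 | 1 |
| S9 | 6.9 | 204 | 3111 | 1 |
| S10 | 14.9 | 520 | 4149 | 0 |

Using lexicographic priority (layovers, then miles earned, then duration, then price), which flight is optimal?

First minimize layovers: best is 0, kept {S1, S5, S6, S7, S10}.
Then maximize miles earned: best is 6067, kept {S7}.

S7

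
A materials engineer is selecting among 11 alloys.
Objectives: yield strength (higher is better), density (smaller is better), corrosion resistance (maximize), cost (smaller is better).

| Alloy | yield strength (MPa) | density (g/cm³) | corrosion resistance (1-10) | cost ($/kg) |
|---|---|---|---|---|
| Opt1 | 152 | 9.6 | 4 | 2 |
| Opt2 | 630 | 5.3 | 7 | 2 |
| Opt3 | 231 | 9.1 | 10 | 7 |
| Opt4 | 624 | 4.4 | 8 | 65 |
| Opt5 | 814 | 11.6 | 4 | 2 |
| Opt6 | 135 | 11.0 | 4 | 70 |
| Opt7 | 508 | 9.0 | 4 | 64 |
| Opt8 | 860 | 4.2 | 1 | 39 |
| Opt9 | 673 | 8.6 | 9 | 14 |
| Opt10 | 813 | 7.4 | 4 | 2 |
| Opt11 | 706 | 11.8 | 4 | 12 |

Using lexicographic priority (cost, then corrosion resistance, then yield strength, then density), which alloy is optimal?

Opt2

First minimize cost: best is 2, kept {Opt1, Opt2, Opt5, Opt10}.
Then maximize corrosion resistance: best is 7, kept {Opt2}.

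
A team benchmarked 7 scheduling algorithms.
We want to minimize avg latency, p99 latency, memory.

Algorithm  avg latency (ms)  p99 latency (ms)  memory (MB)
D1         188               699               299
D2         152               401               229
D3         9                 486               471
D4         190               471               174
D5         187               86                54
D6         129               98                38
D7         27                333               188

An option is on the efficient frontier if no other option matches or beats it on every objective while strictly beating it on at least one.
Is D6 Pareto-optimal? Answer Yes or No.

D1: worse on avg latency (188 vs 129).
D2: worse on avg latency (152 vs 129).
D3: worse on p99 latency (486 vs 98).
D4: worse on avg latency (190 vs 129).
D5: worse on avg latency (187 vs 129).
D7: worse on p99 latency (333 vs 98).
No option is at least as good as D6 on every objective and strictly better on one.

Yes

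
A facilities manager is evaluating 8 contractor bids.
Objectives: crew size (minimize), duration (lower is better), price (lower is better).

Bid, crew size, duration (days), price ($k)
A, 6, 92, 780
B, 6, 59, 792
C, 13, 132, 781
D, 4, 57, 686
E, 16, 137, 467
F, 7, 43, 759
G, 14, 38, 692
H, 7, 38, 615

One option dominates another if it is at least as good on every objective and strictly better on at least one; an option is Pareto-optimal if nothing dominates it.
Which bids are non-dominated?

D, E, H

A: dominated by D (crew size 4≤6, duration 57≤92, price 686≤780).
B: dominated by D (crew size 4≤6, duration 57≤59, price 686≤792).
C: dominated by A (crew size 6≤13, duration 92≤132, price 780≤781).
D: not dominated (best crew size).
E: not dominated (best price).
F: dominated by H (crew size 7≤7, duration 38≤43, price 615≤759).
G: dominated by H (crew size 7≤14, duration 38≤38, price 615≤692).
H: not dominated.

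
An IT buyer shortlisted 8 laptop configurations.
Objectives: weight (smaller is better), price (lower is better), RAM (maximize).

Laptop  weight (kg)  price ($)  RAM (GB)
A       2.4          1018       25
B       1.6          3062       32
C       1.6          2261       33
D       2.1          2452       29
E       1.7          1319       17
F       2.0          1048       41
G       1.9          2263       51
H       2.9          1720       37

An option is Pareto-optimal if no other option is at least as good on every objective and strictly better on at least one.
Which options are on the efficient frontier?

A, C, E, F, G

A: not dominated (best price).
B: dominated by C (weight 1.6≤1.6, price 2261≤3062, RAM 33≥32).
C: not dominated.
D: dominated by C (weight 1.6≤2.1, price 2261≤2452, RAM 33≥29).
E: not dominated.
F: not dominated.
G: not dominated (best RAM).
H: dominated by F (weight 2.0≤2.9, price 1048≤1720, RAM 41≥37).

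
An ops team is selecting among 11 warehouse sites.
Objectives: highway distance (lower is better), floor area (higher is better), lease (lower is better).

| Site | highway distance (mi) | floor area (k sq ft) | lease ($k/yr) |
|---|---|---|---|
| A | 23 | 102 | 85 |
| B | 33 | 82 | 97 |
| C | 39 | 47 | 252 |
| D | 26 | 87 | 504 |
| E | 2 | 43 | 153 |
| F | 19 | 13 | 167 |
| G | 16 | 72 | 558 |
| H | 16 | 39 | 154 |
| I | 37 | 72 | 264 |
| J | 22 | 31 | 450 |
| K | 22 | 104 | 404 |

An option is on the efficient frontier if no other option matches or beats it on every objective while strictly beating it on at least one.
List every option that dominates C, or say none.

A, B

A: highway distance 23≤39, floor area 102≥47, lease 85≤252 — dominates C.
B: highway distance 33≤39, floor area 82≥47, lease 97≤252 — dominates C.
Others (D, E, F, G, H, I, J, K) are each worse than C on at least one objective.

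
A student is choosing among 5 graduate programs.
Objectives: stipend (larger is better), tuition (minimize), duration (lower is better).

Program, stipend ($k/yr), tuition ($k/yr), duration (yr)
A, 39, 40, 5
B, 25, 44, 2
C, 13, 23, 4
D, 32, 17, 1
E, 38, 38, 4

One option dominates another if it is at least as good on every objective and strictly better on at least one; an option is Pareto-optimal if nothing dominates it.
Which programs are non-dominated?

A, D, E

A: not dominated (best stipend).
B: dominated by D (stipend 32≥25, tuition 17≤44, duration 1≤2).
C: dominated by D (stipend 32≥13, tuition 17≤23, duration 1≤4).
D: not dominated (best tuition).
E: not dominated.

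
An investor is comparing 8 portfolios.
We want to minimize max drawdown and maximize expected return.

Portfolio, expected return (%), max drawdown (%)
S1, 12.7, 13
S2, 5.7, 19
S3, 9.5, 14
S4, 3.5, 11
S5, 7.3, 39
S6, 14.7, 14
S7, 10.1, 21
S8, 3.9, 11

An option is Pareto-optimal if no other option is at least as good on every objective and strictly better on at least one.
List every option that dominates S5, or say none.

S1: expected return 12.7≥7.3, max drawdown 13≤39 — dominates S5.
S3: expected return 9.5≥7.3, max drawdown 14≤39 — dominates S5.
S6: expected return 14.7≥7.3, max drawdown 14≤39 — dominates S5.
S7: expected return 10.1≥7.3, max drawdown 21≤39 — dominates S5.
Others (S2, S4, S8) are each worse than S5 on at least one objective.

S1, S3, S6, S7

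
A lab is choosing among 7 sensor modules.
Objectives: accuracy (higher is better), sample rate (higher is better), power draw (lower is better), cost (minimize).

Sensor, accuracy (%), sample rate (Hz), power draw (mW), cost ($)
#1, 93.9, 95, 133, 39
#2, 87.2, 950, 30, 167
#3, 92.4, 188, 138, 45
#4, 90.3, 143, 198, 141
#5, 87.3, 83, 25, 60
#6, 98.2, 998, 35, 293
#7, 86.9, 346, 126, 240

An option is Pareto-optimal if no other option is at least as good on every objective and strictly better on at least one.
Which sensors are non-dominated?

#1: not dominated (best cost).
#2: not dominated.
#3: not dominated.
#4: dominated by #3 (accuracy 92.4≥90.3, sample rate 188≥143, power draw 138≤198, cost 45≤141).
#5: not dominated (best power draw).
#6: not dominated (best accuracy).
#7: dominated by #2 (accuracy 87.2≥86.9, sample rate 950≥346, power draw 30≤126, cost 167≤240).

#1, #2, #3, #5, #6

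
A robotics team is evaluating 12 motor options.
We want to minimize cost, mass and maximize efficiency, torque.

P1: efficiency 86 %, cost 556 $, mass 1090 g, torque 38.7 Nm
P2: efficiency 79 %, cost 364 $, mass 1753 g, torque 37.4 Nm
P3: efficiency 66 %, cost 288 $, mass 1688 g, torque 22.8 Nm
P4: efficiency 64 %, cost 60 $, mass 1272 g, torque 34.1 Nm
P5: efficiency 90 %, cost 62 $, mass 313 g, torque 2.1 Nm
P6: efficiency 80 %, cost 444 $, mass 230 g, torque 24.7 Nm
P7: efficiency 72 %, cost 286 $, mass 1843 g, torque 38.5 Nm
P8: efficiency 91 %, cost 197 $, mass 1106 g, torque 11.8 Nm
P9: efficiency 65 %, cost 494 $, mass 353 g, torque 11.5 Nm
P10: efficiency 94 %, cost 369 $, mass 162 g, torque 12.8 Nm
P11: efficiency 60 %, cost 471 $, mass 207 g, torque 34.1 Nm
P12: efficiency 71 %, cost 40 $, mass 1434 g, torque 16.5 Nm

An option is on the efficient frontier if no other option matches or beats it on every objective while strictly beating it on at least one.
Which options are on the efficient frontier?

P1: not dominated (best torque).
P2: not dominated.
P3: not dominated.
P4: not dominated.
P5: not dominated.
P6: not dominated.
P7: not dominated.
P8: not dominated.
P9: dominated by P6 (efficiency 80≥65, cost 444≤494, mass 230≤353, torque 24.7≥11.5).
P10: not dominated (best efficiency).
P11: not dominated.
P12: not dominated (best cost).

P1, P2, P3, P4, P5, P6, P7, P8, P10, P11, P12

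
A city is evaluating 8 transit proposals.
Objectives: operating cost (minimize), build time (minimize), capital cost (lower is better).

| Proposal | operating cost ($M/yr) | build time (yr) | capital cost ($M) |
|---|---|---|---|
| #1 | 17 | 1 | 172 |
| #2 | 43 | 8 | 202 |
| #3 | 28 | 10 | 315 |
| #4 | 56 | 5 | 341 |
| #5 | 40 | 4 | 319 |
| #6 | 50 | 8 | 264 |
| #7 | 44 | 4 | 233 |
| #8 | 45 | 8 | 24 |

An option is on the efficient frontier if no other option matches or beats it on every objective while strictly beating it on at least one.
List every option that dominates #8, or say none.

#1: worse on capital cost (172 vs 24).
#2: worse on capital cost (202 vs 24).
#3: worse on build time (10 vs 8).
#4: worse on operating cost (56 vs 45).
#5: worse on capital cost (319 vs 24).
#6: worse on operating cost (50 vs 45).
#7: worse on capital cost (233 vs 24).
No option dominates #8.

none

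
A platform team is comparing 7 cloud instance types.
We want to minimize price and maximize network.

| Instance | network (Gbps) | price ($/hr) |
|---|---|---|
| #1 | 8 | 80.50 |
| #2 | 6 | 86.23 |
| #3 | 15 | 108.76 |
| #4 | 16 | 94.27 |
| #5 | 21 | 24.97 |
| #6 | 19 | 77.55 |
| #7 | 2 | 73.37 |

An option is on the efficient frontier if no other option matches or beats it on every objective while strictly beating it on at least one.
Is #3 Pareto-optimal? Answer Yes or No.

No

#4 vs #3: network 16≥15, price 94.27≤108.76 — #4 is at least as good on every objective and strictly better on at least one, so #4 dominates #3.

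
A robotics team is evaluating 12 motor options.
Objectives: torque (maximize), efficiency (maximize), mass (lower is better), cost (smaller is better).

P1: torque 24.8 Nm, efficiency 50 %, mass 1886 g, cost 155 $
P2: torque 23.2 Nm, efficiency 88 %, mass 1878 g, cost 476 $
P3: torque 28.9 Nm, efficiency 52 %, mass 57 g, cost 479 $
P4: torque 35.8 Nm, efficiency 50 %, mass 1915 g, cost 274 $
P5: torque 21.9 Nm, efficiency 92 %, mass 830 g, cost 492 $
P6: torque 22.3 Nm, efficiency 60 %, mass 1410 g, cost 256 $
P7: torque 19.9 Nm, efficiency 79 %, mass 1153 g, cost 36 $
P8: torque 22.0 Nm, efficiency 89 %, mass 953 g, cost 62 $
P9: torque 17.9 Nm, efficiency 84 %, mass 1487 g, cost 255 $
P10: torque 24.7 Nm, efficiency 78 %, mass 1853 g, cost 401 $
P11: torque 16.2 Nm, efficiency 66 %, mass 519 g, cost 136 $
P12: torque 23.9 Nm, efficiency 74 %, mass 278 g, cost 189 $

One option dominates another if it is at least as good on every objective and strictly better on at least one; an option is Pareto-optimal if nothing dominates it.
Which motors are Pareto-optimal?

P1: not dominated.
P2: not dominated.
P3: not dominated (best mass).
P4: not dominated (best torque).
P5: not dominated (best efficiency).
P6: dominated by P12 (torque 23.9≥22.3, efficiency 74≥60, mass 278≤1410, cost 189≤256).
P7: not dominated (best cost).
P8: not dominated.
P9: dominated by P8 (torque 22.0≥17.9, efficiency 89≥84, mass 953≤1487, cost 62≤255).
P10: not dominated.
P11: not dominated.
P12: not dominated.

P1, P2, P3, P4, P5, P7, P8, P10, P11, P12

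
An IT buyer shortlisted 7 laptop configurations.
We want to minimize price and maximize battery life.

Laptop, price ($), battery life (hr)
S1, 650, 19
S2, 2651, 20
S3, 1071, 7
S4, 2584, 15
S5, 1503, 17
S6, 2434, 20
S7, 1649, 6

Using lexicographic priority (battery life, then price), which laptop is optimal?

S6

First maximize battery life: best is 20, kept {S2, S6}.
Then minimize price: best is 2434, kept {S6}.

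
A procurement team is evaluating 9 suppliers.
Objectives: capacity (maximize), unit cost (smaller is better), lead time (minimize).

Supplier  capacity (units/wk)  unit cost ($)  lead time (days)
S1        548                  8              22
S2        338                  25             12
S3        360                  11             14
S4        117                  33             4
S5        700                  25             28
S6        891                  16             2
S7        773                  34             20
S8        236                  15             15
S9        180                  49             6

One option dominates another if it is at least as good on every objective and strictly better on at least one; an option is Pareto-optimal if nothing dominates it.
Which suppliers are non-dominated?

S1: not dominated (best unit cost).
S2: dominated by S6 (capacity 891≥338, unit cost 16≤25, lead time 2≤12).
S3: not dominated.
S4: dominated by S6 (capacity 891≥117, unit cost 16≤33, lead time 2≤4).
S5: dominated by S6 (capacity 891≥700, unit cost 16≤25, lead time 2≤28).
S6: not dominated (best capacity).
S7: dominated by S6 (capacity 891≥773, unit cost 16≤34, lead time 2≤20).
S8: dominated by S3 (capacity 360≥236, unit cost 11≤15, lead time 14≤15).
S9: dominated by S6 (capacity 891≥180, unit cost 16≤49, lead time 2≤6).

S1, S3, S6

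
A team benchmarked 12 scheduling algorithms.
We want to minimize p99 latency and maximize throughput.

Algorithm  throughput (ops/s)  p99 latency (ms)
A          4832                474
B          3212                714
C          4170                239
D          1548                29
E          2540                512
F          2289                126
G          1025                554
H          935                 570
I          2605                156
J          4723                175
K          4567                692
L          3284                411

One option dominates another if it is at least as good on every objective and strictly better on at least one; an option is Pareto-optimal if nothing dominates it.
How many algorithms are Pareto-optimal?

A: not dominated (best throughput).
B: dominated by A (throughput 4832≥3212, p99 latency 474≤714).
C: dominated by J (throughput 4723≥4170, p99 latency 175≤239).
D: not dominated (best p99 latency).
E: dominated by A (throughput 4832≥2540, p99 latency 474≤512).
F: not dominated.
G: dominated by A (throughput 4832≥1025, p99 latency 474≤554).
H: dominated by A (throughput 4832≥935, p99 latency 474≤570).
I: not dominated.
J: not dominated.
K: dominated by A (throughput 4832≥4567, p99 latency 474≤692).
L: dominated by C (throughput 4170≥3284, p99 latency 239≤411).
Pareto-optimal: A, D, F, I, J → 5.

5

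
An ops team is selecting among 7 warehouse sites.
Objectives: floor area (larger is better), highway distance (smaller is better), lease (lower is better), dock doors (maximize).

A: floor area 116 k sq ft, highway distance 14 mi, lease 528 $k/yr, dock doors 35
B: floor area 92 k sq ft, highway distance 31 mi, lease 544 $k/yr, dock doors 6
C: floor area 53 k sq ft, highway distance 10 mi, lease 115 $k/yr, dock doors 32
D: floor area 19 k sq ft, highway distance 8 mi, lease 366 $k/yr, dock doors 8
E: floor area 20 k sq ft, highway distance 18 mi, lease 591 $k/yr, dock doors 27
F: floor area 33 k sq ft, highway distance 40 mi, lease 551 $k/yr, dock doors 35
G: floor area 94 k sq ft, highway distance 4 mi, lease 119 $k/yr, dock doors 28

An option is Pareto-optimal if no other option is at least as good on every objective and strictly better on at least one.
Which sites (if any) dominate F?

A

A: floor area 116≥33, highway distance 14≤40, lease 528≤551, dock doors 35≥35 — dominates F.
Others (B, C, D, E, G) are each worse than F on at least one objective.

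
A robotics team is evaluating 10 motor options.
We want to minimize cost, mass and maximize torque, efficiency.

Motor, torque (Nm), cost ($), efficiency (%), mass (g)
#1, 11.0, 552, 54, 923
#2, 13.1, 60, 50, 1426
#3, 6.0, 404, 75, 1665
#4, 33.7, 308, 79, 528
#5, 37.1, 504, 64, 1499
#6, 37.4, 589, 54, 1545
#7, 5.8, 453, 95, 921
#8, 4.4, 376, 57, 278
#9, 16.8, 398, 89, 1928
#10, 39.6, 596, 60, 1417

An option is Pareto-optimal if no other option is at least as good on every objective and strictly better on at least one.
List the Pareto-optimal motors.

#2, #4, #5, #6, #7, #8, #9, #10

#1: dominated by #4 (torque 33.7≥11.0, cost 308≤552, efficiency 79≥54, mass 528≤923).
#2: not dominated (best cost).
#3: dominated by #4 (torque 33.7≥6.0, cost 308≤404, efficiency 79≥75, mass 528≤1665).
#4: not dominated.
#5: not dominated.
#6: not dominated.
#7: not dominated (best efficiency).
#8: not dominated (best mass).
#9: not dominated.
#10: not dominated (best torque).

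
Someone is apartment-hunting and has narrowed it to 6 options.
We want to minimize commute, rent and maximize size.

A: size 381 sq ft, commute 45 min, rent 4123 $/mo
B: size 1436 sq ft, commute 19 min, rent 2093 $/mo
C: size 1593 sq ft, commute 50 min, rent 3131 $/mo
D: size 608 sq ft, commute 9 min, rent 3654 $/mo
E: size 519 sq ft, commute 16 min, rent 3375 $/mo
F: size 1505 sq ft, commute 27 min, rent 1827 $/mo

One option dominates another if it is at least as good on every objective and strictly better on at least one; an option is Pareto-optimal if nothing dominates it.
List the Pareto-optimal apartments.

A: dominated by B (size 1436≥381, commute 19≤45, rent 2093≤4123).
B: not dominated.
C: not dominated (best size).
D: not dominated (best commute).
E: not dominated.
F: not dominated (best rent).

B, C, D, E, F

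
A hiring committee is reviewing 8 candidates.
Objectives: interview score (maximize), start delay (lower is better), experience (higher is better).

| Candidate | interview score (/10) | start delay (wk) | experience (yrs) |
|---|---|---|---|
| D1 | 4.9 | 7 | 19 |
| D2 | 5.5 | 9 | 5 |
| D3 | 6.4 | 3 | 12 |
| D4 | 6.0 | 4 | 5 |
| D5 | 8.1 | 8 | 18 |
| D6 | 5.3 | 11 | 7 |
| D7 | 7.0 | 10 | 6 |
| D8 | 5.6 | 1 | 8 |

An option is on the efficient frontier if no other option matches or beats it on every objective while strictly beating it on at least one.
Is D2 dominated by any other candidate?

D3 vs D2: interview score 6.4≥5.5, start delay 3≤9, experience 12≥5 — D3 is at least as good on every objective and strictly better on at least one, so D3 dominates D2.

Yes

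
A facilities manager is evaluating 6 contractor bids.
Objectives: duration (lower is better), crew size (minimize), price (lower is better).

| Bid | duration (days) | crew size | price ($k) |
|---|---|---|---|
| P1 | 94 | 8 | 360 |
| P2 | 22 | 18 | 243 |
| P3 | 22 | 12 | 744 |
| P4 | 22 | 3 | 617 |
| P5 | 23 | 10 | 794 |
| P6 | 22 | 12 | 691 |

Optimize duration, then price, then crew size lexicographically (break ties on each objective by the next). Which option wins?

First minimize duration: best is 22, kept {P2, P3, P4, P6}.
Then minimize price: best is 243, kept {P2}.

P2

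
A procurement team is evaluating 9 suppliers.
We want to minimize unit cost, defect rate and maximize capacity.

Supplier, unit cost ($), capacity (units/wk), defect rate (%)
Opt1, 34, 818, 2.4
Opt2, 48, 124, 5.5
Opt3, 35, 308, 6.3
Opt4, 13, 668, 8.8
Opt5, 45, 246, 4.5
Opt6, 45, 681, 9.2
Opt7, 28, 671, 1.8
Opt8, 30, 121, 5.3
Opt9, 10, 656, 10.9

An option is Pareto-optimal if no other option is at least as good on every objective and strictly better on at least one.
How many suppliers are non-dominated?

Opt1: not dominated (best capacity).
Opt2: dominated by Opt1 (unit cost 34≤48, capacity 818≥124, defect rate 2.4≤5.5).
Opt3: dominated by Opt1 (unit cost 34≤35, capacity 818≥308, defect rate 2.4≤6.3).
Opt4: not dominated.
Opt5: dominated by Opt1 (unit cost 34≤45, capacity 818≥246, defect rate 2.4≤4.5).
Opt6: dominated by Opt1 (unit cost 34≤45, capacity 818≥681, defect rate 2.4≤9.2).
Opt7: not dominated (best defect rate).
Opt8: dominated by Opt7 (unit cost 28≤30, capacity 671≥121, defect rate 1.8≤5.3).
Opt9: not dominated (best unit cost).
Pareto-optimal: Opt1, Opt4, Opt7, Opt9 → 4.

4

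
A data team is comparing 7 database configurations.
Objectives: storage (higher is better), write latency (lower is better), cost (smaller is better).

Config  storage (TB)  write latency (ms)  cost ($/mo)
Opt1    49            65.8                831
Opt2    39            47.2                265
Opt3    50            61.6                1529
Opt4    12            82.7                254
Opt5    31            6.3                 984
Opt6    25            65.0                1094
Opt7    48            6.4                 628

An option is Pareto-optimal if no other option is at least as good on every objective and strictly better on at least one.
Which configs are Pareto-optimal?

Opt1, Opt2, Opt3, Opt4, Opt5, Opt7

Opt1: not dominated.
Opt2: not dominated.
Opt3: not dominated (best storage).
Opt4: not dominated (best cost).
Opt5: not dominated (best write latency).
Opt6: dominated by Opt2 (storage 39≥25, write latency 47.2≤65.0, cost 265≤1094).
Opt7: not dominated.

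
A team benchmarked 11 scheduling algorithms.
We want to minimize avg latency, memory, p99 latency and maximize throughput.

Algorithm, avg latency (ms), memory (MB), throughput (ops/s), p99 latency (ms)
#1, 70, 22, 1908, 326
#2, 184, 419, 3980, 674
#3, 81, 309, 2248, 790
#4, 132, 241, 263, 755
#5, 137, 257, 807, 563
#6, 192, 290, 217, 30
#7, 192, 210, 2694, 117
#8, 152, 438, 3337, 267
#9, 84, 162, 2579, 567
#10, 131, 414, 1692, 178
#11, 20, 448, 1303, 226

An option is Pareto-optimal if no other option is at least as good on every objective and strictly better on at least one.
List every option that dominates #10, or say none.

none

#1: worse on p99 latency (326 vs 178).
#2: worse on avg latency (184 vs 131).
#3: worse on p99 latency (790 vs 178).
#4: worse on avg latency (132 vs 131).
#5: worse on avg latency (137 vs 131).
#6: worse on avg latency (192 vs 131).
#7: worse on avg latency (192 vs 131).
#8: worse on avg latency (152 vs 131).
#9: worse on p99 latency (567 vs 178).
#11: worse on memory (448 vs 414).
No option dominates #10.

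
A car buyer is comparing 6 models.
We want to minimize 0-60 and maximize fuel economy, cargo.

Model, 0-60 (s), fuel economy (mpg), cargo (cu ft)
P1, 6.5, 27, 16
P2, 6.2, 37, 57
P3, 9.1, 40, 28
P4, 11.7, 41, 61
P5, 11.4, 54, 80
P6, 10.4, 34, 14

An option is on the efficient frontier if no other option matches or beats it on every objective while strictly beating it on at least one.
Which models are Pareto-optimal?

P2, P3, P5

P1: dominated by P2 (0-60 6.2≤6.5, fuel economy 37≥27, cargo 57≥16).
P2: not dominated (best 0-60).
P3: not dominated.
P4: dominated by P5 (0-60 11.4≤11.7, fuel economy 54≥41, cargo 80≥61).
P5: not dominated (best fuel economy).
P6: dominated by P2 (0-60 6.2≤10.4, fuel economy 37≥34, cargo 57≥14).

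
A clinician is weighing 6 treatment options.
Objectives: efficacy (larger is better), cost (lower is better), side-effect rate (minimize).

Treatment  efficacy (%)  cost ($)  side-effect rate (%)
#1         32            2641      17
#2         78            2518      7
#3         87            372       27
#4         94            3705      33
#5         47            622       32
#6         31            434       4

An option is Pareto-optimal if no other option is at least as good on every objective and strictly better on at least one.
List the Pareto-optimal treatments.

#2, #3, #4, #6

#1: dominated by #2 (efficacy 78≥32, cost 2518≤2641, side-effect rate 7≤17).
#2: not dominated.
#3: not dominated (best cost).
#4: not dominated (best efficacy).
#5: dominated by #3 (efficacy 87≥47, cost 372≤622, side-effect rate 27≤32).
#6: not dominated (best side-effect rate).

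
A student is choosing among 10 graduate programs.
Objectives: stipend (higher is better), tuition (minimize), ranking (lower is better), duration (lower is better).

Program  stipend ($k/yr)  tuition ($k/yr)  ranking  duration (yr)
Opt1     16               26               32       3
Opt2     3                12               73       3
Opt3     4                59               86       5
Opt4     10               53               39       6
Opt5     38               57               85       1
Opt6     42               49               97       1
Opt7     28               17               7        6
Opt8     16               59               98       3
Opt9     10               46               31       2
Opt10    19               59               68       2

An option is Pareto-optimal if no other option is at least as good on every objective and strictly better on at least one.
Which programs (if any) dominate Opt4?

Opt1: stipend 16≥10, tuition 26≤53, ranking 32≤39, duration 3≤6 — dominates Opt4.
Opt7: stipend 28≥10, tuition 17≤53, ranking 7≤39, duration 6≤6 — dominates Opt4.
Opt9: stipend 10≥10, tuition 46≤53, ranking 31≤39, duration 2≤6 — dominates Opt4.
Others (Opt2, Opt3, Opt5, Opt6, Opt8, Opt10) are each worse than Opt4 on at least one objective.

Opt1, Opt7, Opt9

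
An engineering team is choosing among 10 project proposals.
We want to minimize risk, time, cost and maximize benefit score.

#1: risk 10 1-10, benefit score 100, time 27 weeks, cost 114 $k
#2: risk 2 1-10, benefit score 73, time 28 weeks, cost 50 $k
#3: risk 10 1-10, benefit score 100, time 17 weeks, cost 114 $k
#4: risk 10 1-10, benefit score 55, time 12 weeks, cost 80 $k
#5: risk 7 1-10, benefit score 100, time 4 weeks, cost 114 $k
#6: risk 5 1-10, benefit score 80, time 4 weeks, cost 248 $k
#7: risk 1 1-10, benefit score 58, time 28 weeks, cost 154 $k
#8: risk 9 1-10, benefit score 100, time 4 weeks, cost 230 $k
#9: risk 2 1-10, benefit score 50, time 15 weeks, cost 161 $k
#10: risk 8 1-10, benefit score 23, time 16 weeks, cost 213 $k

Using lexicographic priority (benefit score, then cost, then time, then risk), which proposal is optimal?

#5

First maximize benefit score: best is 100, kept {#1, #3, #5, #8}.
Then minimize cost: best is 114, kept {#1, #3, #5}.
Then minimize time: best is 4, kept {#5}.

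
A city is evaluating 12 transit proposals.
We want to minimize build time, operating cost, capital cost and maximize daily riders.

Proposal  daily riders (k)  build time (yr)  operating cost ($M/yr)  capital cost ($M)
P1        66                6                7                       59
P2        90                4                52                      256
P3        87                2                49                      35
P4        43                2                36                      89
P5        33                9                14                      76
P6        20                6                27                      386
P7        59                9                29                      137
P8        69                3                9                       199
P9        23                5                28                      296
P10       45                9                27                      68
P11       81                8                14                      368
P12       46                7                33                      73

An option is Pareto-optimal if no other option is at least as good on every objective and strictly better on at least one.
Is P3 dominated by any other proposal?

No

P1: worse on daily riders (66 vs 87).
P2: worse on build time (4 vs 2).
P4: worse on daily riders (43 vs 87).
P5: worse on daily riders (33 vs 87).
P6: worse on daily riders (20 vs 87).
P7: worse on daily riders (59 vs 87).
P8: worse on daily riders (69 vs 87).
P9: worse on daily riders (23 vs 87).
P10: worse on daily riders (45 vs 87).
P11: worse on daily riders (81 vs 87).
P12: worse on daily riders (46 vs 87).
No option is at least as good as P3 on every objective and strictly better on one.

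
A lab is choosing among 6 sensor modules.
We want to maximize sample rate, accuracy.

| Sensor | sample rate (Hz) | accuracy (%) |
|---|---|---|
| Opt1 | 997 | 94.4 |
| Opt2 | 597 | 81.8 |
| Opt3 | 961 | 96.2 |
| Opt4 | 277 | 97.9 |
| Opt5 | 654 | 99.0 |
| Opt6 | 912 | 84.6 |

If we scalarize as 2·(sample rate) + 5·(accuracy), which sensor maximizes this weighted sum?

Opt1

Opt1: 2·997 + 5·94.4 = 2466.0
Opt2: 2·597 + 5·81.8 = 1603.0
Opt3: 2·961 + 5·96.2 = 2403.0
Opt4: 2·277 + 5·97.9 = 1043.5
Opt5: 2·654 + 5·99.0 = 1803.0
Opt6: 2·912 + 5·84.6 = 2247.0
Highest: Opt1 at 2466.0.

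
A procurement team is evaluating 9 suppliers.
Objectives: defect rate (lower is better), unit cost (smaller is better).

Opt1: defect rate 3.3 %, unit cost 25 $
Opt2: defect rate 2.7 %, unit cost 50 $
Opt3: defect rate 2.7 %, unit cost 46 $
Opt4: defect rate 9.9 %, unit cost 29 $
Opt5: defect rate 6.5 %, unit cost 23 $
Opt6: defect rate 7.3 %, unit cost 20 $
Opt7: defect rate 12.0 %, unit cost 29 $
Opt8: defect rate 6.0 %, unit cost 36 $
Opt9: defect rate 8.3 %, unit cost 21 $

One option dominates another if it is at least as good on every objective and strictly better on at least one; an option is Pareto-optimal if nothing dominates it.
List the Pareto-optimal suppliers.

Opt1: not dominated.
Opt2: dominated by Opt3 (defect rate 2.7≤2.7, unit cost 46≤50).
Opt3: not dominated.
Opt4: dominated by Opt1 (defect rate 3.3≤9.9, unit cost 25≤29).
Opt5: not dominated.
Opt6: not dominated (best unit cost).
Opt7: dominated by Opt1 (defect rate 3.3≤12.0, unit cost 25≤29).
Opt8: dominated by Opt1 (defect rate 3.3≤6.0, unit cost 25≤36).
Opt9: dominated by Opt6 (defect rate 7.3≤8.3, unit cost 20≤21).

Opt1, Opt3, Opt5, Opt6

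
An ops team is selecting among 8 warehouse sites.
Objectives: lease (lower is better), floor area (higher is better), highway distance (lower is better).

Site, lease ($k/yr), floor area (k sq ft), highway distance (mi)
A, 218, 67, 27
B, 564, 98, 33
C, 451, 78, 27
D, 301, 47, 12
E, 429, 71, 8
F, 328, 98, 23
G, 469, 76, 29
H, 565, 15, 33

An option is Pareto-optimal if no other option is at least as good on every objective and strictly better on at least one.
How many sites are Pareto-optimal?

4

A: not dominated (best lease).
B: dominated by F (lease 328≤564, floor area 98≥98, highway distance 23≤33).
C: dominated by F (lease 328≤451, floor area 98≥78, highway distance 23≤27).
D: not dominated.
E: not dominated (best highway distance).
F: not dominated.
G: dominated by C (lease 451≤469, floor area 78≥76, highway distance 27≤29).
H: dominated by A (lease 218≤565, floor area 67≥15, highway distance 27≤33).
Pareto-optimal: A, D, E, F → 4.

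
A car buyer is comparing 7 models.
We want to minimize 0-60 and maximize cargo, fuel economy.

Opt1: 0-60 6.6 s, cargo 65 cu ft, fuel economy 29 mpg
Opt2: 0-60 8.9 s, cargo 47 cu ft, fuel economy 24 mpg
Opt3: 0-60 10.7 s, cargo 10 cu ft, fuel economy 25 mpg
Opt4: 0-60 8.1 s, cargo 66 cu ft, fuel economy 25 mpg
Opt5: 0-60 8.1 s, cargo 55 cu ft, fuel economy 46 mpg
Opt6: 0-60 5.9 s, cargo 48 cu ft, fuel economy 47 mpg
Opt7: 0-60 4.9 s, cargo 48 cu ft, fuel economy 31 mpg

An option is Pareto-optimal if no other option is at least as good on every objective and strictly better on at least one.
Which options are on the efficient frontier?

Opt1: not dominated.
Opt2: dominated by Opt1 (0-60 6.6≤8.9, cargo 65≥47, fuel economy 29≥24).
Opt3: dominated by Opt1 (0-60 6.6≤10.7, cargo 65≥10, fuel economy 29≥25).
Opt4: not dominated (best cargo).
Opt5: not dominated.
Opt6: not dominated (best fuel economy).
Opt7: not dominated (best 0-60).

Opt1, Opt4, Opt5, Opt6, Opt7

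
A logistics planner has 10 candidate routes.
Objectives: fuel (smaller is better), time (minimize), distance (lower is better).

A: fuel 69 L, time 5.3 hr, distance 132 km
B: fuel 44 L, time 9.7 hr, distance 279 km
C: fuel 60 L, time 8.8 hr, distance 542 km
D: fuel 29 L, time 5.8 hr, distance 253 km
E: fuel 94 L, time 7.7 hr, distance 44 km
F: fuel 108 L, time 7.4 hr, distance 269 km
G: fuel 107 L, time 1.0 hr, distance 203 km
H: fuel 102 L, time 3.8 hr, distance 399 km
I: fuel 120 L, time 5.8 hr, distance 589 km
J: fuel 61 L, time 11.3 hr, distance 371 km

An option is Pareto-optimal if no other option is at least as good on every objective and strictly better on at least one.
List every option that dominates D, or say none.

none

A: worse on fuel (69 vs 29).
B: worse on fuel (44 vs 29).
C: worse on fuel (60 vs 29).
E: worse on fuel (94 vs 29).
F: worse on fuel (108 vs 29).
G: worse on fuel (107 vs 29).
H: worse on fuel (102 vs 29).
I: worse on fuel (120 vs 29).
J: worse on fuel (61 vs 29).
No option dominates D.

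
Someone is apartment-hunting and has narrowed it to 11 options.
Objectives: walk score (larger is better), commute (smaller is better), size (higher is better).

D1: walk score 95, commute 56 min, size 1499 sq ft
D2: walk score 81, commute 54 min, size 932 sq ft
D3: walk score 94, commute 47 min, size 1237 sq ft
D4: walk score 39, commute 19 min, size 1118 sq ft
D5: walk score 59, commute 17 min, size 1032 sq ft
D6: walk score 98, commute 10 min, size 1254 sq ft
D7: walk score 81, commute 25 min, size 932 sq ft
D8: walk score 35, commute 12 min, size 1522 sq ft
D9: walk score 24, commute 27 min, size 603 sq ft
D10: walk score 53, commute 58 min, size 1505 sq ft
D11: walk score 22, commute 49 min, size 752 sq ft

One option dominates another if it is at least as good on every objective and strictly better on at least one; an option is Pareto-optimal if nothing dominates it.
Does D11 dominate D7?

No

D11 vs D7: D11 is worse on walk score (22 vs 81), so it does not dominate D7.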